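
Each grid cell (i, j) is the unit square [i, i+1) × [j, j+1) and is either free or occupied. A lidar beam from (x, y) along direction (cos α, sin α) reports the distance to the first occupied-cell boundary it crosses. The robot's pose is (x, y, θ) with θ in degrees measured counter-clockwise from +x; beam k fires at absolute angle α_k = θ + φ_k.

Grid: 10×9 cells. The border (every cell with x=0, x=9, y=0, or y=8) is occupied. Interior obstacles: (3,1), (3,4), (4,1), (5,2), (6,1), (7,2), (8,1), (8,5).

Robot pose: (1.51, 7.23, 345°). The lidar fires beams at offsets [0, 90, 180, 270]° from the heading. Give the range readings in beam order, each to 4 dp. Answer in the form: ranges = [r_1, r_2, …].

beam 1: φ=0°, α=345°
  direction (0.9659, -0.2588); cell (1,7); t to first gridline: x 0.5073, y 0.8887 (then +1.0353 / +3.8637)
    (2,7) via x @ 0.5073
    (2,6) via y @ 0.8887
    (3,6) via x @ 1.5426
    (4,6) via x @ 2.5778
    (5,6) via x @ 3.6131
    (6,6) via x @ 4.6484
    (6,5) via y @ 4.7524
    (7,5) via x @ 5.6837
    (8,5) via x @ 6.7189  # hit
  → r_1 = 6.7189
beam 2: φ=90°, α=75°
  direction (0.2588, 0.9659); cell (1,7); t to first gridline: x 1.8932, y 0.7972 (then +3.8637 / +1.0353)
    (1,8) via y @ 0.7972  # hit
  → r_2 = 0.7972
beam 3: φ=180°, α=165°
  direction (-0.9659, 0.2588); cell (1,7); t to first gridline: x 0.5280, y 2.9751 (then +1.0353 / +3.8637)
    (0,7) via x @ 0.5280  # hit
  → r_3 = 0.5280
beam 4: φ=270°, α=255°
  direction (-0.2588, -0.9659); cell (1,7); t to first gridline: x 1.9705, y 0.2381 (then +3.8637 / +1.0353)
    (1,6) via y @ 0.2381
    (1,5) via y @ 1.2734
    (0,5) via x @ 1.9705  # hit
  → r_4 = 1.9705

ranges = [6.7189, 0.7972, 0.5280, 1.9705]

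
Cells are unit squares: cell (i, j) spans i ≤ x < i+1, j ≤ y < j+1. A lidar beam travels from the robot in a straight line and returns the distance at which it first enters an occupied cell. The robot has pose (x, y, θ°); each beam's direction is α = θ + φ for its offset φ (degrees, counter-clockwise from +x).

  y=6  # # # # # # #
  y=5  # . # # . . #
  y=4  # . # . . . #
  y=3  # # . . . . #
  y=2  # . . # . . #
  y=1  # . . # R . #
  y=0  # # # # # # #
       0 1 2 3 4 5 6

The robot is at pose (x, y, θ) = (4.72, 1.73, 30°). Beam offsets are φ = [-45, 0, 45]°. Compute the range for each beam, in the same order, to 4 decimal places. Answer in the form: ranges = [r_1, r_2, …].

beam 1: φ=-45°, α=345°
  cosα=0.9659 sinα=-0.2588 | (4,1) | tMaxX 0.2899 tMaxY 2.8205 | tΔX 1.0353 tΔY 3.8637
    t=0.2899 [x] (5,1)
    t=1.3252 [x] (6,1) — stop
  → r_1 = 1.3252
beam 2: φ=0°, α=30°
  cosα=0.8660 sinα=0.5000 | (4,1) | tMaxX 0.3233 tMaxY 0.5400 | tΔX 1.1547 tΔY 2.0000
    t=0.3233 [x] (5,1)
    t=0.5400 [y] (5,2)
    t=1.4780 [x] (6,2) — stop
  → r_2 = 1.4780
beam 3: φ=45°, α=75°
  cosα=0.2588 sinα=0.9659 | (4,1) | tMaxX 1.0818 tMaxY 0.2795 | tΔX 3.8637 tΔY 1.0353
    t=0.2795 [y] (4,2)
    t=1.0818 [x] (5,2)
    t=1.3148 [y] (5,3)
    t=2.3501 [y] (5,4)
    t=3.3854 [y] (5,5)
    t=4.4206 [y] (5,6) — stop
  → r_3 = 4.4206

ranges = [1.3252, 1.4780, 4.4206]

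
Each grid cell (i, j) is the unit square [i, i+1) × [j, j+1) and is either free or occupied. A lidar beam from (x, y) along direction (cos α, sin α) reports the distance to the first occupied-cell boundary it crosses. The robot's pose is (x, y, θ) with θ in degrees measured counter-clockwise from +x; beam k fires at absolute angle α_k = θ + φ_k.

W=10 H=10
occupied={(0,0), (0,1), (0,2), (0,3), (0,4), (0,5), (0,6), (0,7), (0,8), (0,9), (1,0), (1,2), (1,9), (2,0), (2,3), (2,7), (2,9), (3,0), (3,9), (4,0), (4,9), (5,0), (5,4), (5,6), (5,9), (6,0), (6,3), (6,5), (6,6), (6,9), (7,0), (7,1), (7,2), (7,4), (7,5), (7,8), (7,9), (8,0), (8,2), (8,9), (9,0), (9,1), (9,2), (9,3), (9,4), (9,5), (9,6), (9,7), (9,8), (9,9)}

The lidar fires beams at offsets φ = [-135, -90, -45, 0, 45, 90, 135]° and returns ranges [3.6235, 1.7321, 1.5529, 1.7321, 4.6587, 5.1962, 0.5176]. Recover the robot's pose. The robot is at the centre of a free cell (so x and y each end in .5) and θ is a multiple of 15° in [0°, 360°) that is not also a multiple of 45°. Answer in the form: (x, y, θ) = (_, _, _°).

Candidates: 50 free-cell centres × 16 headings = 800 poses. Raycast each; keep the one whose scan matches to 4 dp.
  (3.5, 2.5, 345°): beam 1 = 2.8868 ≠ 3.6235 ✗
  (8.5, 5.5, 120°): beam 1 = 0.5176 ≠ 3.6235 ✗
  (8.5, 5.5, 15°): beam 1 = 1.0000 ≠ 3.6235 ✗
  …
  (5.5, 7.5, 120°): r_1=3.6235, r_2=1.7321, r_3=1.5529, r_4=1.7321, r_5=4.6587, r_6=5.1962, r_7=0.5176 — all match ✓
Only this pose fits every beam.

(x, y, θ) = (5.5, 7.5, 120°)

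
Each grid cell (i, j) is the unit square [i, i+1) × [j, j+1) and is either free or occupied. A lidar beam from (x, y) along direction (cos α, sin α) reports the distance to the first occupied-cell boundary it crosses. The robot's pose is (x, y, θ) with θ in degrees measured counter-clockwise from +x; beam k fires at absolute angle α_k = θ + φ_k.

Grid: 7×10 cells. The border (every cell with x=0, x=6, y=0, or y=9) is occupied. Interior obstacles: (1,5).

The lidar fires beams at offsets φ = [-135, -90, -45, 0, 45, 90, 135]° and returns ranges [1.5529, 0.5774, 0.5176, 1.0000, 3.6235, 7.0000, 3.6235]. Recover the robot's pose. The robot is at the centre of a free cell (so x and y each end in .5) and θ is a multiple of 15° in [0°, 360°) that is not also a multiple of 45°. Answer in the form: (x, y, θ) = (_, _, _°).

The pose lattice has 39·16 = 624 candidates. Test each by forward raycasting.
  (1.5, 8.5, 120°): beam 1 = 4.6587 ≠ 1.5529 ✗
  (3.5, 6.5, 255°): beam 1 = 2.8868 ≠ 1.5529 ✗
  (2.5, 5.5, 255°): beam 1 = 3.0000 ≠ 1.5529 ✗
  …
  (2.5, 1.5, 330°): r_1=1.5529, r_2=0.5774, r_3=0.5176, r_4=1.0000, r_5=3.6235, r_6=7.0000, r_7=3.6235 — all match ✓
Unique over the lattice → pose = (2.5, 1.5, 330°).

(x, y, θ) = (2.5, 1.5, 330°)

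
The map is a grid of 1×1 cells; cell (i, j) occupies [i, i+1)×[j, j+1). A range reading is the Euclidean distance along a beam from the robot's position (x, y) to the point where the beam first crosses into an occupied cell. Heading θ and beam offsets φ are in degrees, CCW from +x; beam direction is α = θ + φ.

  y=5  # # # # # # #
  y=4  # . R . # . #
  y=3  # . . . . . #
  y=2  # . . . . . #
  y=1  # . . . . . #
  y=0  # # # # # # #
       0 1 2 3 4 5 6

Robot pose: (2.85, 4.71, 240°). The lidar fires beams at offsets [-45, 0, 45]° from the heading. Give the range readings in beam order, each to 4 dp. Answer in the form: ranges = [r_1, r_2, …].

ranges = [1.9153, 3.7000, 3.8409]

beam 1: φ=-45°, α=195°
  d=(-0.9659,-0.2588)  start (2,4)  tX=0.8800 tY=2.7432  stride 1/|dx|=1.0353 1/|dy|=3.8637
    cross x-line → (1,4), t=0.8800
    cross x-line → (0,4), t=1.9153 (wall)
  → r_1 = 1.9153
beam 2: φ=0°, α=240°
  d=(-0.5000,-0.8660)  start (2,4)  tX=1.7000 tY=0.8198  stride 1/|dx|=2.0000 1/|dy|=1.1547
    cross y-line → (2,3), t=0.8198
    cross x-line → (1,3), t=1.7000
    cross y-line → (1,2), t=1.9745
    cross y-line → (1,1), t=3.1292
    cross x-line → (0,1), t=3.7000 (wall)
  → r_2 = 3.7000
beam 3: φ=45°, α=285°
  d=(0.2588,-0.9659)  start (2,4)  tX=0.5796 tY=0.7350  stride 1/|dx|=3.8637 1/|dy|=1.0353
    cross x-line → (3,4), t=0.5796
    cross y-line → (3,3), t=0.7350
    cross y-line → (3,2), t=1.7703
    cross y-line → (3,1), t=2.8056
    cross y-line → (3,0), t=3.8409 (wall)
  → r_3 = 3.8409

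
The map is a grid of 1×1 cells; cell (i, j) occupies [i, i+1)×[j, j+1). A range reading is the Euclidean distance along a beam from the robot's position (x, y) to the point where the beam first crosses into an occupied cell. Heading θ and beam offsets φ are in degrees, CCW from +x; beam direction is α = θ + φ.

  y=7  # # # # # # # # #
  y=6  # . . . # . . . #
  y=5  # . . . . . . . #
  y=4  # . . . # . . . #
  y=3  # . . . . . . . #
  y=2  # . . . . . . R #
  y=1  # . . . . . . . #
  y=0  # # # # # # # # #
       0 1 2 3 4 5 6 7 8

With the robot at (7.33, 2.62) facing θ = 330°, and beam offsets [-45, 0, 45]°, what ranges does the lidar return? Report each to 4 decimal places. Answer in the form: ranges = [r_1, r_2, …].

ranges = [1.6771, 0.7736, 0.6936]

beam 1: φ=-45°, α=285°
  d=(0.2588,-0.9659)  start (7,2)  tX=2.5887 tY=0.6419  stride 1/|dx|=3.8637 1/|dy|=1.0353
    cross y-line → (7,1), t=0.6419
    cross y-line → (7,0), t=1.6771 (wall)
  → r_1 = 1.6771
beam 2: φ=0°, α=330°
  d=(0.8660,-0.5000)  start (7,2)  tX=0.7736 tY=1.2400  stride 1/|dx|=1.1547 1/|dy|=2.0000
    cross x-line → (8,2), t=0.7736 (wall)
  → r_2 = 0.7736
beam 3: φ=45°, α=15°
  d=(0.9659,0.2588)  start (7,2)  tX=0.6936 tY=1.4682  stride 1/|dx|=1.0353 1/|dy|=3.8637
    cross x-line → (8,2), t=0.6936 (wall)
  → r_3 = 0.6936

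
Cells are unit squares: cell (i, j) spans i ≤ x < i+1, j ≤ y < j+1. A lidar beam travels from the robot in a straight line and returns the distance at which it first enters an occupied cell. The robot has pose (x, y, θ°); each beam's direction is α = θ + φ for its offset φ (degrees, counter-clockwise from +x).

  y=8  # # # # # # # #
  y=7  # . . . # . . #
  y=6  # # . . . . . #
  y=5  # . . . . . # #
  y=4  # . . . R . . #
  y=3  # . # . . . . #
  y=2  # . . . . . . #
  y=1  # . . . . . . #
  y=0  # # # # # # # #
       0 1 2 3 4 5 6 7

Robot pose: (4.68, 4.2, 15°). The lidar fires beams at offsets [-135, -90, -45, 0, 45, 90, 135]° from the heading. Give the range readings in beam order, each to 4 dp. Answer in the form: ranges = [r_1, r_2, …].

ranges = [3.6950, 3.3129, 2.6789, 2.4018, 4.3879, 3.9340, 3.6000]

beam 1: φ=-135°, α=240°
  cosα=-0.5000 sinα=-0.8660 | (4,4) | tMaxX 1.3600 tMaxY 0.2309 | tΔX 2.0000 tΔY 1.1547
    t=0.2309 [y] (4,3)
    t=1.3600 [x] (3,3)
    t=1.3856 [y] (3,2)
    t=2.5403 [y] (3,1)
    t=3.3600 [x] (2,1)
    t=3.6950 [y] (2,0) — stop
  → r_1 = 3.6950
beam 2: φ=-90°, α=285°
  cosα=0.2588 sinα=-0.9659 | (4,4) | tMaxX 1.2364 tMaxY 0.2071 | tΔX 3.8637 tΔY 1.0353
    t=0.2071 [y] (4,3)
    t=1.2364 [x] (5,3)
    t=1.2423 [y] (5,2)
    t=2.2776 [y] (5,1)
    t=3.3129 [y] (5,0) — stop
  → r_2 = 3.3129
beam 3: φ=-45°, α=330°
  cosα=0.8660 sinα=-0.5000 | (4,4) | tMaxX 0.3695 tMaxY 0.4000 | tΔX 1.1547 tΔY 2.0000
    t=0.3695 [x] (5,4)
    t=0.4000 [y] (5,3)
    t=1.5242 [x] (6,3)
    t=2.4000 [y] (6,2)
    t=2.6789 [x] (7,2) — stop
  → r_3 = 2.6789
beam 4: φ=0°, α=15°
  cosα=0.9659 sinα=0.2588 | (4,4) | tMaxX 0.3313 tMaxY 3.0910 | tΔX 1.0353 tΔY 3.8637
    t=0.3313 [x] (5,4)
    t=1.3666 [x] (6,4)
    t=2.4018 [x] (7,4) — stop
  → r_4 = 2.4018
beam 5: φ=45°, α=60°
  cosα=0.5000 sinα=0.8660 | (4,4) | tMaxX 0.6400 tMaxY 0.9238 | tΔX 2.0000 tΔY 1.1547
    t=0.6400 [x] (5,4)
    t=0.9238 [y] (5,5)
    t=2.0785 [y] (5,6)
    t=2.6400 [x] (6,6)
    t=3.2332 [y] (6,7)
    t=4.3879 [y] (6,8) — stop
  → r_5 = 4.3879
beam 6: φ=90°, α=105°
  cosα=-0.2588 sinα=0.9659 | (4,4) | tMaxX 2.6273 tMaxY 0.8282 | tΔX 3.8637 tΔY 1.0353
    t=0.8282 [y] (4,5)
    t=1.8635 [y] (4,6)
    t=2.6273 [x] (3,6)
    t=2.8988 [y] (3,7)
    t=3.9340 [y] (3,8) — stop
  → r_6 = 3.9340
beam 7: φ=135°, α=150°
  cosα=-0.8660 sinα=0.5000 | (4,4) | tMaxX 0.7852 tMaxY 1.6000 | tΔX 1.1547 tΔY 2.0000
    t=0.7852 [x] (3,4)
    t=1.6000 [y] (3,5)
    t=1.9399 [x] (2,5)
    t=3.0946 [x] (1,5)
    t=3.6000 [y] (1,6) — stop
  → r_7 = 3.6000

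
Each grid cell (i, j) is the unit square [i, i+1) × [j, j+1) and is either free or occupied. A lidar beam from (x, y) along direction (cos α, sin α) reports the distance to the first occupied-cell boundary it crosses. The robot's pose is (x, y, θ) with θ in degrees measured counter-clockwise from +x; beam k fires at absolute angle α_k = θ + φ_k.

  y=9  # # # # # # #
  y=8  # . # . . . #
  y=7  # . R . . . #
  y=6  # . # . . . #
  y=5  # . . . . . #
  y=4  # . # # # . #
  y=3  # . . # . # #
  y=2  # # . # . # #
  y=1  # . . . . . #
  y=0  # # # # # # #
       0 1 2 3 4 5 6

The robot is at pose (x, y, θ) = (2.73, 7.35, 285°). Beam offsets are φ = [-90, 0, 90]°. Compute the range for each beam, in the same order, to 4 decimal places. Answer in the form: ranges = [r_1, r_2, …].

beam 1: φ=-90°, α=195°
  dir = (cos 195°, sin 195°) = (-0.9659, -0.2588); from cell (2,7)
  next x-line at t=0.7558, next y-line at t=1.3523; Δt_x=1.0353, Δt_y=3.8637
    x: enter (1,7) at t=0.7558
    y: enter (1,6) at t=1.3523
    x: enter (0,6) at t=1.7910 ← occupied
  → r_1 = 1.7910
beam 2: φ=0°, α=285°
  dir = (cos 285°, sin 285°) = (0.2588, -0.9659); from cell (2,7)
  next x-line at t=1.0432, next y-line at t=0.3623; Δt_x=3.8637, Δt_y=1.0353
    y: enter (2,6) at t=0.3623 ← occupied
  → r_2 = 0.3623
beam 3: φ=90°, α=15°
  dir = (cos 15°, sin 15°) = (0.9659, 0.2588); from cell (2,7)
  next x-line at t=0.2795, next y-line at t=2.5114; Δt_x=1.0353, Δt_y=3.8637
    x: enter (3,7) at t=0.2795
    x: enter (4,7) at t=1.3148
    x: enter (5,7) at t=2.3501
    y: enter (5,8) at t=2.5114
    x: enter (6,8) at t=3.3854 ← occupied
  → r_3 = 3.3854

ranges = [1.7910, 0.3623, 3.3854]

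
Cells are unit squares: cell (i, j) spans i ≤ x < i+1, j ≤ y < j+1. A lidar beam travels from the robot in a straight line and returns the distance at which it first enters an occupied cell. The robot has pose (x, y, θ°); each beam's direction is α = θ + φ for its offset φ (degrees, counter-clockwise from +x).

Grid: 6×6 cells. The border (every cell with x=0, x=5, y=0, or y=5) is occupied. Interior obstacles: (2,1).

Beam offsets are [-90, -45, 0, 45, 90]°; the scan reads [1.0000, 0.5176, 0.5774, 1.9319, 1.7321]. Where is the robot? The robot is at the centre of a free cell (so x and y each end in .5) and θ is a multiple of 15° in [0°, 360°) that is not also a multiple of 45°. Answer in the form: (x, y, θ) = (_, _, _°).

(x, y, θ) = (1.5, 3.5, 210°)

Candidates: 15 free-cell centres × 16 headings = 240 poses. Raycast each; keep the one whose scan matches to 4 dp.
  (3.5, 4.5, 345°): beam 1 = 2.5882 ≠ 1.0000 ✗
  (4.5, 1.5, 75°): beam 1 = 0.5176 ≠ 1.0000 ✗
  (4.5, 2.5, 240°): beam 1 = 4.0415 ≠ 1.0000 ✗
  (1.5, 1.5, 255°): beam 1 = 0.5176 ≠ 1.0000 ✗
  …
  (1.5, 3.5, 210°): r_1=1.0000, r_2=0.5176, r_3=0.5774, r_4=1.9319, r_5=1.7321 — all match ✓
No second candidate reproduces the full scan.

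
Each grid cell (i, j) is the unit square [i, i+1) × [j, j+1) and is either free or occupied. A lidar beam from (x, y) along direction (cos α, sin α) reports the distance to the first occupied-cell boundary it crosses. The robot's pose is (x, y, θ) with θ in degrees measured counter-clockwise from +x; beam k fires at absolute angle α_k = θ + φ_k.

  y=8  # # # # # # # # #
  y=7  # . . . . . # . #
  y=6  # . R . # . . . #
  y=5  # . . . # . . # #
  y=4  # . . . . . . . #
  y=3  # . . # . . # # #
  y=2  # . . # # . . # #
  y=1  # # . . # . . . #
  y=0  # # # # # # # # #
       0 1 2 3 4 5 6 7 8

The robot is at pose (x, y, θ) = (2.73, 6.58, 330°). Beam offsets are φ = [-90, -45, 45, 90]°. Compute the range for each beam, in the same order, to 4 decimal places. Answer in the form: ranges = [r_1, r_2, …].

beam 1: φ=-90°, α=240°
  cosα=-0.5000 sinα=-0.8660 | (2,6) | tMaxX 1.4600 tMaxY 0.6697 | tΔX 2.0000 tΔY 1.1547
    t=0.6697 [y] (2,5)
    t=1.4600 [x] (1,5)
    t=1.8244 [y] (1,4)
    t=2.9791 [y] (1,3)
    t=3.4600 [x] (0,3) — stop
  → r_1 = 3.4600
beam 2: φ=-45°, α=285°
  cosα=0.2588 sinα=-0.9659 | (2,6) | tMaxX 1.0432 tMaxY 0.6005 | tΔX 3.8637 tΔY 1.0353
    t=0.6005 [y] (2,5)
    t=1.0432 [x] (3,5)
    t=1.6357 [y] (3,4)
    t=2.6710 [y] (3,3) — stop
  → r_2 = 2.6710
beam 3: φ=45°, α=15°
  cosα=0.9659 sinα=0.2588 | (2,6) | tMaxX 0.2795 tMaxY 1.6228 | tΔX 1.0353 tΔY 3.8637
    t=0.2795 [x] (3,6)
    t=1.3148 [x] (4,6) — stop
  → r_3 = 1.3148
beam 4: φ=90°, α=60°
  cosα=0.5000 sinα=0.8660 | (2,6) | tMaxX 0.5400 tMaxY 0.4850 | tΔX 2.0000 tΔY 1.1547
    t=0.4850 [y] (2,7)
    t=0.5400 [x] (3,7)
    t=1.6397 [y] (3,8) — stop
  → r_4 = 1.6397

ranges = [3.4600, 2.6710, 1.3148, 1.6397]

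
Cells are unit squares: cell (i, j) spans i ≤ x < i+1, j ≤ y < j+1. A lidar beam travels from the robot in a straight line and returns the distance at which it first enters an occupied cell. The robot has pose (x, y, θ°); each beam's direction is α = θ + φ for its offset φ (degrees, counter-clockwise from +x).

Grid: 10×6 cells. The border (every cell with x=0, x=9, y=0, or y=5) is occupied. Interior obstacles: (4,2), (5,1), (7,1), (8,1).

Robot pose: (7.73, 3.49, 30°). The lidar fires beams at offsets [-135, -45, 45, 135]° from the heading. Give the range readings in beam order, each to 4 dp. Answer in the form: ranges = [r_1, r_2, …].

beam 1: φ=-135°, α=255°
  direction (-0.2588, -0.9659); cell (7,3); t to first gridline: x 2.8205, y 0.5073 (then +3.8637 / +1.0353)
    (7,2) via y @ 0.5073
    (7,1) via y @ 1.5426  # hit
  → r_1 = 1.5426
beam 2: φ=-45°, α=345°
  direction (0.9659, -0.2588); cell (7,3); t to first gridline: x 0.2795, y 1.8932 (then +1.0353 / +3.8637)
    (8,3) via x @ 0.2795
    (9,3) via x @ 1.3148  # hit
  → r_2 = 1.3148
beam 3: φ=45°, α=75°
  direction (0.2588, 0.9659); cell (7,3); t to first gridline: x 1.0432, y 0.5280 (then +3.8637 / +1.0353)
    (7,4) via y @ 0.5280
    (8,4) via x @ 1.0432
    (8,5) via y @ 1.5633  # hit
  → r_3 = 1.5633
beam 4: φ=135°, α=165°
  direction (-0.9659, 0.2588); cell (7,3); t to first gridline: x 0.7558, y 1.9705 (then +1.0353 / +3.8637)
    (6,3) via x @ 0.7558
    (5,3) via x @ 1.7910
    (5,4) via y @ 1.9705
    (4,4) via x @ 2.8263
    (3,4) via x @ 3.8616
    (2,4) via x @ 4.8969
    (2,5) via y @ 5.8342  # hit
  → r_4 = 5.8342

ranges = [1.5426, 1.3148, 1.5633, 5.8342]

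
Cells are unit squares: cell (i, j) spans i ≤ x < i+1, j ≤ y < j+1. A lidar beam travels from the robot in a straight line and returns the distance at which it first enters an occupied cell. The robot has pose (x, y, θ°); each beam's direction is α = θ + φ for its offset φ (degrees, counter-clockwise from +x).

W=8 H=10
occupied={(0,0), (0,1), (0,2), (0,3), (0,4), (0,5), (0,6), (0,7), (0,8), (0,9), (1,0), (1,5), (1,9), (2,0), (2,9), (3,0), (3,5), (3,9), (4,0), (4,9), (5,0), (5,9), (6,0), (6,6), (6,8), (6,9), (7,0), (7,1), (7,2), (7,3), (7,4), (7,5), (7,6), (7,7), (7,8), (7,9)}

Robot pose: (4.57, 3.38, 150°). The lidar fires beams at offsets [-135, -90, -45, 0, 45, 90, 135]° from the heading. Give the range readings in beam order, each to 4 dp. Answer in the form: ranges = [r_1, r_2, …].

beam 1: φ=-135°, α=15°
  cosα=0.9659 sinα=0.2588 | (4,3) | tMaxX 0.4452 tMaxY 2.3955 | tΔX 1.0353 tΔY 3.8637
    t=0.4452 [x] (5,3)
    t=1.4804 [x] (6,3)
    t=2.3955 [y] (6,4)
    t=2.5157 [x] (7,4) — stop
  → r_1 = 2.5157
beam 2: φ=-90°, α=60°
  cosα=0.5000 sinα=0.8660 | (4,3) | tMaxX 0.8600 tMaxY 0.7159 | tΔX 2.0000 tΔY 1.1547
    t=0.7159 [y] (4,4)
    t=0.8600 [x] (5,4)
    t=1.8706 [y] (5,5)
    t=2.8600 [x] (6,5)
    t=3.0253 [y] (6,6) — stop
  → r_2 = 3.0253
beam 3: φ=-45°, α=105°
  cosα=-0.2588 sinα=0.9659 | (4,3) | tMaxX 2.2023 tMaxY 0.6419 | tΔX 3.8637 tΔY 1.0353
    t=0.6419 [y] (4,4)
    t=1.6771 [y] (4,5)
    t=2.2023 [x] (3,5) — stop
  → r_3 = 2.2023
beam 4: φ=0°, α=150°
  cosα=-0.8660 sinα=0.5000 | (4,3) | tMaxX 0.6582 tMaxY 1.2400 | tΔX 1.1547 tΔY 2.0000
    t=0.6582 [x] (3,3)
    t=1.2400 [y] (3,4)
    t=1.8129 [x] (2,4)
    t=2.9676 [x] (1,4)
    t=3.2400 [y] (1,5) — stop
  → r_4 = 3.2400
beam 5: φ=45°, α=195°
  cosα=-0.9659 sinα=-0.2588 | (4,3) | tMaxX 0.5901 tMaxY 1.4682 | tΔX 1.0353 tΔY 3.8637
    t=0.5901 [x] (3,3)
    t=1.4682 [y] (3,2)
    t=1.6254 [x] (2,2)
    t=2.6607 [x] (1,2)
    t=3.6959 [x] (0,2) — stop
  → r_5 = 3.6959
beam 6: φ=90°, α=240°
  cosα=-0.5000 sinα=-0.8660 | (4,3) | tMaxX 1.1400 tMaxY 0.4388 | tΔX 2.0000 tΔY 1.1547
    t=0.4388 [y] (4,2)
    t=1.1400 [x] (3,2)
    t=1.5935 [y] (3,1)
    t=2.7482 [y] (3,0) — stop
  → r_6 = 2.7482
beam 7: φ=135°, α=285°
  cosα=0.2588 sinα=-0.9659 | (4,3) | tMaxX 1.6614 tMaxY 0.3934 | tΔX 3.8637 tΔY 1.0353
    t=0.3934 [y] (4,2)
    t=1.4287 [y] (4,1)
    t=1.6614 [x] (5,1)
    t=2.4640 [y] (5,0) — stop
  → r_7 = 2.4640

ranges = [2.5157, 3.0253, 2.2023, 3.2400, 3.6959, 2.7482, 2.4640]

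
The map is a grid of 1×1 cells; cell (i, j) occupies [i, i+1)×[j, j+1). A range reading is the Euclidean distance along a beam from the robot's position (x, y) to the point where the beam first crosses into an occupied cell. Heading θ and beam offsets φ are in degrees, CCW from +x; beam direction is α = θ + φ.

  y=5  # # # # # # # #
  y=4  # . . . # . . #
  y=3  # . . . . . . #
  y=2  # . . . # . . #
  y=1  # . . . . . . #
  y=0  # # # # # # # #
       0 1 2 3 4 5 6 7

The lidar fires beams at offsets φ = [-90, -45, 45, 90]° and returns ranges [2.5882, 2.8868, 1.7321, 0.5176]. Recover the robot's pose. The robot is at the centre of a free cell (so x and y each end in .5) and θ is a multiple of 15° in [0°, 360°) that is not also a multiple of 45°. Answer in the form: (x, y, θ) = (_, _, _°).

The pose lattice has 22·16 = 352 candidates. Test each by forward raycasting.
  (3.5, 4.5, 165°): beam 1 = 0.5176 ≠ 2.5882 ✗
  (2.5, 3.5, 240°): beam 1 = 1.7321 ≠ 2.5882 ✗
  (3.5, 2.5, 330°): beam 1 = 1.7321 ≠ 2.5882 ✗
  (2.5, 1.5, 210°): beam 1 = 3.0000 ≠ 2.5882 ✗
  (5.5, 2.5, 15°): beam 1 = 1.5529 ≠ 2.5882 ✗
  …
  (3.5, 2.5, 255°): r_1=2.5882, r_2=2.8868, r_3=1.7321, r_4=0.5176 — all match ✓
No second candidate reproduces the full scan.

(x, y, θ) = (3.5, 2.5, 255°)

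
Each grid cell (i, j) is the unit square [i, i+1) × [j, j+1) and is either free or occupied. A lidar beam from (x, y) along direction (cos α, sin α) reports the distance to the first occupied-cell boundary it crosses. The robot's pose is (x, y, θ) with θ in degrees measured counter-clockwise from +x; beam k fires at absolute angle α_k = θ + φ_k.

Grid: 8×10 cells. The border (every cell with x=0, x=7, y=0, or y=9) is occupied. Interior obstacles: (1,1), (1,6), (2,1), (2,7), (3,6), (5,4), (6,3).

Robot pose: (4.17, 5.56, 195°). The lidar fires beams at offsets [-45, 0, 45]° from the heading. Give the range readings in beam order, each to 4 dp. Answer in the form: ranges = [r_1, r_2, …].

beam 1: φ=-45°, α=150°
  cosα=-0.8660 sinα=0.5000 | (4,5) | tMaxX 0.1963 tMaxY 0.8800 | tΔX 1.1547 tΔY 2.0000
    t=0.1963 [x] (3,5)
    t=0.8800 [y] (3,6) — stop
  → r_1 = 0.8800
beam 2: φ=0°, α=195°
  cosα=-0.9659 sinα=-0.2588 | (4,5) | tMaxX 0.1760 tMaxY 2.1637 | tΔX 1.0353 tΔY 3.8637
    t=0.1760 [x] (3,5)
    t=1.2113 [x] (2,5)
    t=2.1637 [y] (2,4)
    t=2.2465 [x] (1,4)
    t=3.2818 [x] (0,4) — stop
  → r_2 = 3.2818
beam 3: φ=45°, α=240°
  cosα=-0.5000 sinα=-0.8660 | (4,5) | tMaxX 0.3400 tMaxY 0.6466 | tΔX 2.0000 tΔY 1.1547
    t=0.3400 [x] (3,5)
    t=0.6466 [y] (3,4)
    t=1.8013 [y] (3,3)
    t=2.3400 [x] (2,3)
    t=2.9560 [y] (2,2)
    t=4.1107 [y] (2,1) — stop
  → r_3 = 4.1107

ranges = [0.8800, 3.2818, 4.1107]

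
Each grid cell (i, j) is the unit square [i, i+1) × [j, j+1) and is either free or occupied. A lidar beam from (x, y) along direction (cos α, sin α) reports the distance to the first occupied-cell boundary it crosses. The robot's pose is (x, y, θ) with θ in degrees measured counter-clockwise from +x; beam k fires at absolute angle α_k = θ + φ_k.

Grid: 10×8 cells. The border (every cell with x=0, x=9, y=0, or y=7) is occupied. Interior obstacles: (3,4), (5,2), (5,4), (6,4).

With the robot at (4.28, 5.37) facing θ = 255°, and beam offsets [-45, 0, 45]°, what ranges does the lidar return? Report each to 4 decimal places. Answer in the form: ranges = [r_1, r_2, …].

ranges = [0.7400, 1.0818, 1.4400]

beam 1: φ=-45°, α=210°
  dir = (cos 210°, sin 210°) = (-0.8660, -0.5000); from cell (4,5)
  next x-line at t=0.3233, next y-line at t=0.7400; Δt_x=1.1547, Δt_y=2.0000
    x: enter (3,5) at t=0.3233
    y: enter (3,4) at t=0.7400 ← occupied
  → r_1 = 0.7400
beam 2: φ=0°, α=255°
  dir = (cos 255°, sin 255°) = (-0.2588, -0.9659); from cell (4,5)
  next x-line at t=1.0818, next y-line at t=0.3831; Δt_x=3.8637, Δt_y=1.0353
    y: enter (4,4) at t=0.3831
    x: enter (3,4) at t=1.0818 ← occupied
  → r_2 = 1.0818
beam 3: φ=45°, α=300°
  dir = (cos 300°, sin 300°) = (0.5000, -0.8660); from cell (4,5)
  next x-line at t=1.4400, next y-line at t=0.4272; Δt_x=2.0000, Δt_y=1.1547
    y: enter (4,4) at t=0.4272
    x: enter (5,4) at t=1.4400 ← occupied
  → r_3 = 1.4400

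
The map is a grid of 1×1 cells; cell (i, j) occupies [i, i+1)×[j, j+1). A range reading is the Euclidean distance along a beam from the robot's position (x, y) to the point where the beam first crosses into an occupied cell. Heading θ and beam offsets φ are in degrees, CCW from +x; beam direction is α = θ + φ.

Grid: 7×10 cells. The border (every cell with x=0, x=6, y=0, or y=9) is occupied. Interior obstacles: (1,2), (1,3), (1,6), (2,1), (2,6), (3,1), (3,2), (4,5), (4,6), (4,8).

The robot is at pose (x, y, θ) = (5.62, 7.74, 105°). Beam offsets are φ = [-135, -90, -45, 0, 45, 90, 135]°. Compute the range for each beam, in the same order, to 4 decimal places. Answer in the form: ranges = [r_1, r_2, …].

beam 1: φ=-135°, α=330°
  cosα=0.8660 sinα=-0.5000 | (5,7) | tMaxX 0.4388 tMaxY 1.4800 | tΔX 1.1547 tΔY 2.0000
    t=0.4388 [x] (6,7) — stop
  → r_1 = 0.4388
beam 2: φ=-90°, α=15°
  cosα=0.9659 sinα=0.2588 | (5,7) | tMaxX 0.3934 tMaxY 1.0046 | tΔX 1.0353 tΔY 3.8637
    t=0.3934 [x] (6,7) — stop
  → r_2 = 0.3934
beam 3: φ=-45°, α=60°
  cosα=0.5000 sinα=0.8660 | (5,7) | tMaxX 0.7600 tMaxY 0.3002 | tΔX 2.0000 tΔY 1.1547
    t=0.3002 [y] (5,8)
    t=0.7600 [x] (6,8) — stop
  → r_3 = 0.7600
beam 4: φ=0°, α=105°
  cosα=-0.2588 sinα=0.9659 | (5,7) | tMaxX 2.3955 tMaxY 0.2692 | tΔX 3.8637 tΔY 1.0353
    t=0.2692 [y] (5,8)
    t=1.3044 [y] (5,9) — stop
  → r_4 = 1.3044
beam 5: φ=45°, α=150°
  cosα=-0.8660 sinα=0.5000 | (5,7) | tMaxX 0.7159 tMaxY 0.5200 | tΔX 1.1547 tΔY 2.0000
    t=0.5200 [y] (5,8)
    t=0.7159 [x] (4,8) — stop
  → r_5 = 0.7159
beam 6: φ=90°, α=195°
  cosα=-0.9659 sinα=-0.2588 | (5,7) | tMaxX 0.6419 tMaxY 2.8591 | tΔX 1.0353 tΔY 3.8637
    t=0.6419 [x] (4,7)
    t=1.6771 [x] (3,7)
    t=2.7124 [x] (2,7)
    t=2.8591 [y] (2,6) — stop
  → r_6 = 2.8591
beam 7: φ=135°, α=240°
  cosα=-0.5000 sinα=-0.8660 | (5,7) | tMaxX 1.2400 tMaxY 0.8545 | tΔX 2.0000 tΔY 1.1547
    t=0.8545 [y] (5,6)
    t=1.2400 [x] (4,6) — stop
  → r_7 = 1.2400

ranges = [0.4388, 0.3934, 0.7600, 1.3044, 0.7159, 2.8591, 1.2400]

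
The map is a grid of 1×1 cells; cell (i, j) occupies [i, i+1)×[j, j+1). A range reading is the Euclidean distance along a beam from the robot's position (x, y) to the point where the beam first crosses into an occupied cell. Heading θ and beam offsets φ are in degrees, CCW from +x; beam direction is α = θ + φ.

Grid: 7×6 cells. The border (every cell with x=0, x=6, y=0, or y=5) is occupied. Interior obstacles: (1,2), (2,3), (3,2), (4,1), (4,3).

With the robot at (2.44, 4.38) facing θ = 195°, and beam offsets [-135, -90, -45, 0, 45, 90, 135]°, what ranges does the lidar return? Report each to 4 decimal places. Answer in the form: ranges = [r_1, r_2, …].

ranges = [0.7159, 0.6419, 1.2400, 1.4908, 0.4388, 0.3934, 1.8013]

beam 1: φ=-135°, α=60°
  cosα=0.5000 sinα=0.8660 | (2,4) | tMaxX 1.1200 tMaxY 0.7159 | tΔX 2.0000 tΔY 1.1547
    t=0.7159 [y] (2,5) — stop
  → r_1 = 0.7159
beam 2: φ=-90°, α=105°
  cosα=-0.2588 sinα=0.9659 | (2,4) | tMaxX 1.7000 tMaxY 0.6419 | tΔX 3.8637 tΔY 1.0353
    t=0.6419 [y] (2,5) — stop
  → r_2 = 0.6419
beam 3: φ=-45°, α=150°
  cosα=-0.8660 sinα=0.5000 | (2,4) | tMaxX 0.5081 tMaxY 1.2400 | tΔX 1.1547 tΔY 2.0000
    t=0.5081 [x] (1,4)
    t=1.2400 [y] (1,5) — stop
  → r_3 = 1.2400
beam 4: φ=0°, α=195°
  cosα=-0.9659 sinα=-0.2588 | (2,4) | tMaxX 0.4555 tMaxY 1.4682 | tΔX 1.0353 tΔY 3.8637
    t=0.4555 [x] (1,4)
    t=1.4682 [y] (1,3)
    t=1.4908 [x] (0,3) — stop
  → r_4 = 1.4908
beam 5: φ=45°, α=240°
  cosα=-0.5000 sinα=-0.8660 | (2,4) | tMaxX 0.8800 tMaxY 0.4388 | tΔX 2.0000 tΔY 1.1547
    t=0.4388 [y] (2,3) — stop
  → r_5 = 0.4388
beam 6: φ=90°, α=285°
  cosα=0.2588 sinα=-0.9659 | (2,4) | tMaxX 2.1637 tMaxY 0.3934 | tΔX 3.8637 tΔY 1.0353
    t=0.3934 [y] (2,3) — stop
  → r_6 = 0.3934
beam 7: φ=135°, α=330°
  cosα=0.8660 sinα=-0.5000 | (2,4) | tMaxX 0.6466 tMaxY 0.7600 | tΔX 1.1547 tΔY 2.0000
    t=0.6466 [x] (3,4)
    t=0.7600 [y] (3,3)
    t=1.8013 [x] (4,3) — stop
  → r_7 = 1.8013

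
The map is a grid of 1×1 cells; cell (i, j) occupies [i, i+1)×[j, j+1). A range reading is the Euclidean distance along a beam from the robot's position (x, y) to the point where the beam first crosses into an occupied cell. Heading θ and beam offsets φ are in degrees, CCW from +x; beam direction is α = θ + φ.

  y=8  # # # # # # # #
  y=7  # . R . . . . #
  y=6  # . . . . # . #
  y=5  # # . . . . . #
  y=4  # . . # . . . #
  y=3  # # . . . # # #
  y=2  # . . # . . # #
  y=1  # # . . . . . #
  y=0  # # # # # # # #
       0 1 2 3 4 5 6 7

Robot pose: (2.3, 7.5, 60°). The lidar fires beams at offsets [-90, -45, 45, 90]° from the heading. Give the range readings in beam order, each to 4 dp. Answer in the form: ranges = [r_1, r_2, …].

ranges = [5.4271, 1.9319, 0.5176, 1.0000]

beam 1: φ=-90°, α=330°
  dir = (cos 330°, sin 330°) = (0.8660, -0.5000); from cell (2,7)
  next x-line at t=0.8083, next y-line at t=1.0000; Δt_x=1.1547, Δt_y=2.0000
    x: enter (3,7) at t=0.8083
    y: enter (3,6) at t=1.0000
    x: enter (4,6) at t=1.9630
    y: enter (4,5) at t=3.0000
    x: enter (5,5) at t=3.1177
    x: enter (6,5) at t=4.2724
    y: enter (6,4) at t=5.0000
    x: enter (7,4) at t=5.4271 ← occupied
  → r_1 = 5.4271
beam 2: φ=-45°, α=15°
  dir = (cos 15°, sin 15°) = (0.9659, 0.2588); from cell (2,7)
  next x-line at t=0.7247, next y-line at t=1.9319; Δt_x=1.0353, Δt_y=3.8637
    x: enter (3,7) at t=0.7247
    x: enter (4,7) at t=1.7600
    y: enter (4,8) at t=1.9319 ← occupied
  → r_2 = 1.9319
beam 3: φ=45°, α=105°
  dir = (cos 105°, sin 105°) = (-0.2588, 0.9659); from cell (2,7)
  next x-line at t=1.1591, next y-line at t=0.5176; Δt_x=3.8637, Δt_y=1.0353
    y: enter (2,8) at t=0.5176 ← occupied
  → r_3 = 0.5176
beam 4: φ=90°, α=150°
  dir = (cos 150°, sin 150°) = (-0.8660, 0.5000); from cell (2,7)
  next x-line at t=0.3464, next y-line at t=1.0000; Δt_x=1.1547, Δt_y=2.0000
    x: enter (1,7) at t=0.3464
    y: enter (1,8) at t=1.0000 ← occupied
  → r_4 = 1.0000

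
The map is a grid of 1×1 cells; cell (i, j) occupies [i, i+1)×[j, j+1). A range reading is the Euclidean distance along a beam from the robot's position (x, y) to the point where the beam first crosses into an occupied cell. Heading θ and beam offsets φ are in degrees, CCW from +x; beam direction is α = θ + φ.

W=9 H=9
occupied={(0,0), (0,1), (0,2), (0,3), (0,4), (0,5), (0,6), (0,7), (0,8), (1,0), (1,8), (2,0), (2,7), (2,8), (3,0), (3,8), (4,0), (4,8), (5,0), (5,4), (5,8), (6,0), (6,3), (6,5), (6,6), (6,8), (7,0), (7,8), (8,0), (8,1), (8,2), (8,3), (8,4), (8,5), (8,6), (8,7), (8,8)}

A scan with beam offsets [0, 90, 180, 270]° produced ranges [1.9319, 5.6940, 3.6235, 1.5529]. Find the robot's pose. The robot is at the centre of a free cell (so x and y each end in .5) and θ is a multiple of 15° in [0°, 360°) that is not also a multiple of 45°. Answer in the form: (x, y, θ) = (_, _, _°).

(x, y, θ) = (4.5, 2.5, 15°)

Enumerate (i+0.5, j+0.5, θ) over the 44 free cells and 16 admissible headings. For each, cast all 4 beams and compare to the given ranges.
  (5.5, 6.5, 255°): beam 1 = 1.5529 ≠ 1.9319 ✗
  (3.5, 5.5, 285°): beam 1 = 4.6587 ≠ 1.9319 ✗
  (4.5, 1.5, 300°): beam 1 = 0.5774 ≠ 1.9319 ✗
  …
  (4.5, 2.5, 15°): r_1=1.9319, r_2=5.6940, r_3=3.6235, r_4=1.5529 — all match ✓
No second candidate reproduces the full scan.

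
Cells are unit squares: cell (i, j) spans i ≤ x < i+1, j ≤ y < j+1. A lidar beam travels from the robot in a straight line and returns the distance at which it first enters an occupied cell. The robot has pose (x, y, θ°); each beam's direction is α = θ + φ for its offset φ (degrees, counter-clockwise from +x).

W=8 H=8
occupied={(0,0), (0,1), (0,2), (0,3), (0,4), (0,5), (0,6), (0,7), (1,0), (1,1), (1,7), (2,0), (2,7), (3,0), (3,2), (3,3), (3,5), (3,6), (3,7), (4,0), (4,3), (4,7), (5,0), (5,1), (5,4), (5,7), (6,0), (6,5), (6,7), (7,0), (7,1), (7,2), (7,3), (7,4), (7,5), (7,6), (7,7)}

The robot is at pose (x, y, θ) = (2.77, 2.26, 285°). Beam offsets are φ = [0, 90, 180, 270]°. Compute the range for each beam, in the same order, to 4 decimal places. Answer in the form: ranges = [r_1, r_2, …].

beam 1: φ=0°, α=285°
  direction (0.2588, -0.9659); cell (2,2); t to first gridline: x 0.8887, y 0.2692 (then +3.8637 / +1.0353)
    (2,1) via y @ 0.2692
    (3,1) via x @ 0.8887
    (3,0) via y @ 1.3044  # hit
  → r_1 = 1.3044
beam 2: φ=90°, α=15°
  direction (0.9659, 0.2588); cell (2,2); t to first gridline: x 0.2381, y 2.8591 (then +1.0353 / +3.8637)
    (3,2) via x @ 0.2381  # hit
  → r_2 = 0.2381
beam 3: φ=180°, α=105°
  direction (-0.2588, 0.9659); cell (2,2); t to first gridline: x 2.9751, y 0.7661 (then +3.8637 / +1.0353)
    (2,3) via y @ 0.7661
    (2,4) via y @ 1.8014
    (2,5) via y @ 2.8367
    (1,5) via x @ 2.9751
    (1,6) via y @ 3.8719
    (1,7) via y @ 4.9072  # hit
  → r_3 = 4.9072
beam 4: φ=270°, α=195°
  direction (-0.9659, -0.2588); cell (2,2); t to first gridline: x 0.7972, y 1.0046 (then +1.0353 / +3.8637)
    (1,2) via x @ 0.7972
    (1,1) via y @ 1.0046  # hit
  → r_4 = 1.0046

ranges = [1.3044, 0.2381, 4.9072, 1.0046]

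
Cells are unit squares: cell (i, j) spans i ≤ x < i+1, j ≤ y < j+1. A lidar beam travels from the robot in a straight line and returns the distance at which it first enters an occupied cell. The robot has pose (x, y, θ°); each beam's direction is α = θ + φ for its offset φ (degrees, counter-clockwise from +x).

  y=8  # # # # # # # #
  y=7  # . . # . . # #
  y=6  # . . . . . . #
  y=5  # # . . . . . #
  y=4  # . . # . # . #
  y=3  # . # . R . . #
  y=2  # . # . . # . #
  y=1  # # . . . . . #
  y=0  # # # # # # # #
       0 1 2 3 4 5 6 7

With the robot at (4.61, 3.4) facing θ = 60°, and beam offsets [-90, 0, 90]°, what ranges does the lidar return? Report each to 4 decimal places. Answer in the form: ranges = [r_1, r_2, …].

beam 1: φ=-90°, α=330°
  d=(0.8660,-0.5000)  start (4,3)  tX=0.4503 tY=0.8000  stride 1/|dx|=1.1547 1/|dy|=2.0000
    cross x-line → (5,3), t=0.4503
    cross y-line → (5,2), t=0.8000 (wall)
  → r_1 = 0.8000
beam 2: φ=0°, α=60°
  d=(0.5000,0.8660)  start (4,3)  tX=0.7800 tY=0.6928  stride 1/|dx|=2.0000 1/|dy|=1.1547
    cross y-line → (4,4), t=0.6928
    cross x-line → (5,4), t=0.7800 (wall)
  → r_2 = 0.7800
beam 3: φ=90°, α=150°
  d=(-0.8660,0.5000)  start (4,3)  tX=0.7044 tY=1.2000  stride 1/|dx|=1.1547 1/|dy|=2.0000
    cross x-line → (3,3), t=0.7044
    cross y-line → (3,4), t=1.2000 (wall)
  → r_3 = 1.2000

ranges = [0.8000, 0.7800, 1.2000]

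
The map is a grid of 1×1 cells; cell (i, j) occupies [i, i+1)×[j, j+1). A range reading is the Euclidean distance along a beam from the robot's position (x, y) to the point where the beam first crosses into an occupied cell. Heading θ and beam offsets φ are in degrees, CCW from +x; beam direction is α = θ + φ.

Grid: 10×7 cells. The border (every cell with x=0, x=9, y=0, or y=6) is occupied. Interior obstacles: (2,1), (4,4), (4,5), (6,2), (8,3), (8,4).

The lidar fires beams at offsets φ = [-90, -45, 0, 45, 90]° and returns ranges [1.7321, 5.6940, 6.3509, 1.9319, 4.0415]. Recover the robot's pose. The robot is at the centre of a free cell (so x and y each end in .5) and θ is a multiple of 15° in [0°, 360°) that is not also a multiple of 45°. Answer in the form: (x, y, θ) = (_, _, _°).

(x, y, θ) = (3.5, 2.5, 30°)

Candidates: 34 free-cell centres × 16 headings = 544 poses. Raycast each; keep the one whose scan matches to 4 dp.
  (1.5, 3.5, 30°): beam 2 = 4.6587 ≠ 5.6940 ✗
  (4.5, 1.5, 345°): beam 1 = 0.5176 ≠ 1.7321 ✗
  (5.5, 2.5, 255°): beam 1 = 4.6587 ≠ 1.7321 ✗
  …
  (3.5, 2.5, 30°): r_1=1.7321, r_2=5.6940, r_3=6.3509, r_4=1.9319, r_5=4.0415 — all match ✓
No second candidate reproduces the full scan.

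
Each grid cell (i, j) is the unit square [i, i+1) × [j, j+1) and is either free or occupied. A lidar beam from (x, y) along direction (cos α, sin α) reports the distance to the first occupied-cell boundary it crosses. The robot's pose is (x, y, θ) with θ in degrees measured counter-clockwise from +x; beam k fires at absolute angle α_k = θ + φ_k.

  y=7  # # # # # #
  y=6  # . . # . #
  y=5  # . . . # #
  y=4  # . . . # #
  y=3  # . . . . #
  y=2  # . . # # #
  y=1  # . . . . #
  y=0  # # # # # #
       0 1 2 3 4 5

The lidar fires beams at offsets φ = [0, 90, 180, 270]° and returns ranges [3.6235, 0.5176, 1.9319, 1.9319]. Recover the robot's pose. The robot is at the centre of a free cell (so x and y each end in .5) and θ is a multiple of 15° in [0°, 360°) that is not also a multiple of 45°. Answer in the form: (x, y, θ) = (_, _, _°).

(x, y, θ) = (1.5, 3.5, 75°)

Enumerate (i+0.5, j+0.5, θ) over the 19 free cells and 16 admissible headings. For each, cast all 4 beams and compare to the given ranges.
  (3.5, 4.5, 240°): beam 1 = 4.0415 ≠ 3.6235 ✗
  (2.5, 6.5, 300°): beam 1 = 4.0415 ≠ 3.6235 ✗
  (3.5, 3.5, 330°): beam 1 = 1.0000 ≠ 3.6235 ✗
  …
  (1.5, 3.5, 75°): r_1=3.6235, r_2=0.5176, r_3=1.9319, r_4=1.9319 — all match ✓
Unique over the lattice → pose = (1.5, 3.5, 75°).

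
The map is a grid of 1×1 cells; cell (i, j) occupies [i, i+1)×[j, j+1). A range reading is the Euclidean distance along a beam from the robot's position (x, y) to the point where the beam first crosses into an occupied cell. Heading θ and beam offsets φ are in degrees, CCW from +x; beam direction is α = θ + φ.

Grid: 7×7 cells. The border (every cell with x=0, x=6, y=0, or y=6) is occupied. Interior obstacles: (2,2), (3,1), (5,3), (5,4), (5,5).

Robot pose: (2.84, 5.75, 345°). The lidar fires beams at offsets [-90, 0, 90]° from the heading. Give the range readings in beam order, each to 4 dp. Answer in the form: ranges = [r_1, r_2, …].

beam 1: φ=-90°, α=255°
  cosα=-0.2588 sinα=-0.9659 | (2,5) | tMaxX 3.2455 tMaxY 0.7765 | tΔX 3.8637 tΔY 1.0353
    t=0.7765 [y] (2,4)
    t=1.8117 [y] (2,3)
    t=2.8470 [y] (2,2) — stop
  → r_1 = 2.8470
beam 2: φ=0°, α=345°
  cosα=0.9659 sinα=-0.2588 | (2,5) | tMaxX 0.1656 tMaxY 2.8978 | tΔX 1.0353 tΔY 3.8637
    t=0.1656 [x] (3,5)
    t=1.2009 [x] (4,5)
    t=2.2362 [x] (5,5) — stop
  → r_2 = 2.2362
beam 3: φ=90°, α=75°
  cosα=0.2588 sinα=0.9659 | (2,5) | tMaxX 0.6182 tMaxY 0.2588 | tΔX 3.8637 tΔY 1.0353
    t=0.2588 [y] (2,6) — stop
  → r_3 = 0.2588

ranges = [2.8470, 2.2362, 0.2588]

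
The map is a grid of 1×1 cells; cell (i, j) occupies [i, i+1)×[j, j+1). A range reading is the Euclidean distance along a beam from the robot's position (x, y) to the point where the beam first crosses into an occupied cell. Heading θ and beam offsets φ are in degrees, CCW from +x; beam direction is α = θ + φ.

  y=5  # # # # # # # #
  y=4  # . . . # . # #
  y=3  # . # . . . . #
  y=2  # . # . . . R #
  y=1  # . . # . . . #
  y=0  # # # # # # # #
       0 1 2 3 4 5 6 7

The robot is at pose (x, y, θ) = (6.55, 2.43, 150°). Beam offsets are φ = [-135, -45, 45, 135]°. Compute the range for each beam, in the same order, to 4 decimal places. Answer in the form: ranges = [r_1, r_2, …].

beam 1: φ=-135°, α=15°
  dir = (cos 15°, sin 15°) = (0.9659, 0.2588); from cell (6,2)
  next x-line at t=0.4659, next y-line at t=2.2023; Δt_x=1.0353, Δt_y=3.8637
    x: enter (7,2) at t=0.4659 ← occupied
  → r_1 = 0.4659
beam 2: φ=-45°, α=105°
  dir = (cos 105°, sin 105°) = (-0.2588, 0.9659); from cell (6,2)
  next x-line at t=2.1250, next y-line at t=0.5901; Δt_x=3.8637, Δt_y=1.0353
    y: enter (6,3) at t=0.5901
    y: enter (6,4) at t=1.6254 ← occupied
  → r_2 = 1.6254
beam 3: φ=45°, α=195°
  dir = (cos 195°, sin 195°) = (-0.9659, -0.2588); from cell (6,2)
  next x-line at t=0.5694, next y-line at t=1.6614; Δt_x=1.0353, Δt_y=3.8637
    x: enter (5,2) at t=0.5694
    x: enter (4,2) at t=1.6047
    y: enter (4,1) at t=1.6614
    x: enter (3,1) at t=2.6400 ← occupied
  → r_3 = 2.6400
beam 4: φ=135°, α=285°
  dir = (cos 285°, sin 285°) = (0.2588, -0.9659); from cell (6,2)
  next x-line at t=1.7387, next y-line at t=0.4452; Δt_x=3.8637, Δt_y=1.0353
    y: enter (6,1) at t=0.4452
    y: enter (6,0) at t=1.4804 ← occupied
  → r_4 = 1.4804

ranges = [0.4659, 1.6254, 2.6400, 1.4804]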